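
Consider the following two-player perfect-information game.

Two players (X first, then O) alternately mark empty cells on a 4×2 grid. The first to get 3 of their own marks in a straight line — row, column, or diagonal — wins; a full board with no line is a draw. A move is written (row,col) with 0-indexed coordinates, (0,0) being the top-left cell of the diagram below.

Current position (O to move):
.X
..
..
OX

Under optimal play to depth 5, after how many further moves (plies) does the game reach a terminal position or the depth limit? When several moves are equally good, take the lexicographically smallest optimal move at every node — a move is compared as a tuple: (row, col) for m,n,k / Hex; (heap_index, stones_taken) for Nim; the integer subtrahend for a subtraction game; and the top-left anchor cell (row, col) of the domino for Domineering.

ply 1, O at .X/../../OX | (0,0)=+0→OX/../../OX*; (1,0)=+0→.X/O./../OX; (1,1)=+0→.X/.O/../OX; (2,0)=+0→.X/../O./OX; (2,1)=+0→.X/../.O/OX
ply 2, X at OX/../../OX | (1,0)=+0→OX/X./../OX*; (1,1)=+0→OX/.X/../OX; (2,0)=+0→OX/../X./OX; (2,1)=+0→OX/../.X/OX
ply 3, O at OX/X./../OX | (1,1)=+0→OX/XO/../OX*; (2,0)=+0→OX/X./O./OX; (2,1)=+0→OX/X./.O/OX
ply 4, X at OX/XO/../OX | (2,0)=+0→OX/XO/X./OX*; (2,1)=+0→OX/XO/.X/OX
ply 5, O at OX/XO/X./OX | (2,1)=+0→OX/XO/XO/OX*
ply 6: OX/XO/XO/OX is terminal +0 (X); from .X/../../OX depth 5

PV length from [.X/../../OX]: 5 plies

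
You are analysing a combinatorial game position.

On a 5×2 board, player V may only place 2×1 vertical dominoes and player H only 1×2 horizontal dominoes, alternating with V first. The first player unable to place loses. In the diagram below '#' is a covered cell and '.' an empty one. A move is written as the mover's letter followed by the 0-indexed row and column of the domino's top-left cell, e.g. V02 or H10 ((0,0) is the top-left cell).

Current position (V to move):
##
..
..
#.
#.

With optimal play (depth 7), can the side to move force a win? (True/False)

ply 1, V at ##/../../#./#. | V10=+1→##/#./#./#./#.*; V11=+1→##/.#/.#/#./#.; V21=-1→##/../.#/##/#.; V31=-1→##/../../##/##
ply 2: ##/#./#./#./#. is terminal -1 (H); from ##/../../#./#. depth 7

V winning at [##/../../#./#.]: True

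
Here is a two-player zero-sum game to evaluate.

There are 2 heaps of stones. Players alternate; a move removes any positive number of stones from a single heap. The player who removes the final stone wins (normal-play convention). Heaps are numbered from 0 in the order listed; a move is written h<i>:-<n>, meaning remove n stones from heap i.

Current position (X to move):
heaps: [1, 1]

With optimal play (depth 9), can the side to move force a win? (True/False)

X winning at [(1,1)]: False

[(1,1)] X move#1: h0:-1:-1/(0,1)*, h1:-1:-1/(1,0)
[(0,1)] O move#2: h1:-1:+1/(0,0)*
[(0,0)] end (terminal -1, X#3); searched (1,1) to 9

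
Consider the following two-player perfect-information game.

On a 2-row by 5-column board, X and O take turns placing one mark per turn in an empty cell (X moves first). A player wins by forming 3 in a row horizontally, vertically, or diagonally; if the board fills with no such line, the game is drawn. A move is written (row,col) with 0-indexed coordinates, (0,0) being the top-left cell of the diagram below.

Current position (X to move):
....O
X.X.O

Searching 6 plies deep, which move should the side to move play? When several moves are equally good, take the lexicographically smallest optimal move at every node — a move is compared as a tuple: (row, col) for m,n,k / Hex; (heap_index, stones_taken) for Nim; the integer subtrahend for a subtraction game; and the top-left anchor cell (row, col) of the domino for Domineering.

p1 X@[....O/X.X.O]: (0,0)[X...O/X.X.O]+0 (0,1)[.X..O/X.X.O]+1* (0,2)[..X.O/X.X.O]+1 (0,3)[...XO/X.X.O]+0 (1,1)[....O/XXX.O]+1 (1,3)[....O/X.XXO]+0
p2 O@[.X..O/X.X.O]: (0,0)[OX..O/X.X.O]-1* (0,2)[.XO.O/X.X.O]-1 (0,3)[.X.OO/X.X.O]-1 (1,1)[.X..O/XOX.O]-1 (1,3)[.X..O/X.XOO]-1
p3 X@[OX..O/X.X.O]: (0,2)[OXX.O/X.X.O]+1* (0,3)[OX.XO/X.X.O]+1 (1,1)[OX..O/XXX.O]+1 (1,3)[OX..O/X.XXO]+0
p4 O@[OXX.O/X.X.O]: (0,3)[OXXOO/X.X.O]-1* (1,1)[OXX.O/XOX.O]-1 (1,3)[OXX.O/X.XOO]-1
p5 X@[OXXOO/X.X.O]: (1,1)[OXXOO/XXX.O]+1* (1,3)[OXXOO/X.XXO]+0
p6 O@[OXXOO/XXX.O] terminal -1; root [....O/X.X.O] d6

X's best at [....O/X.X.O]: (0,1)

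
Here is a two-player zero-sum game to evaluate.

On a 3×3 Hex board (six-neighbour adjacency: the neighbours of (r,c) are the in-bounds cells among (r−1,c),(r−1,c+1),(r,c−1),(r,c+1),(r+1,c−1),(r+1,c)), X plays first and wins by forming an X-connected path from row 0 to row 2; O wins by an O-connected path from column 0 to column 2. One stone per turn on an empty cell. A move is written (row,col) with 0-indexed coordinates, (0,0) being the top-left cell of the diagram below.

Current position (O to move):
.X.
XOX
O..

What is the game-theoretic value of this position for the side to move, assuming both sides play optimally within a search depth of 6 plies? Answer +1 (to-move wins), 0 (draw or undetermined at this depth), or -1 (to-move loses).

value(.X./XOX/O.., O) = +1

ply 1, O at .X./XOX/O.. | (0,0)=-1→OX./XOX/O..; (0,2)=+1→.XO/XOX/O..*; (2,1)=+1→.X./XOX/OO.; (2,2)=+1→.X./XOX/O.O
ply 2: .XO/XOX/O.. is terminal -1 (X); from .X./XOX/O.. depth 6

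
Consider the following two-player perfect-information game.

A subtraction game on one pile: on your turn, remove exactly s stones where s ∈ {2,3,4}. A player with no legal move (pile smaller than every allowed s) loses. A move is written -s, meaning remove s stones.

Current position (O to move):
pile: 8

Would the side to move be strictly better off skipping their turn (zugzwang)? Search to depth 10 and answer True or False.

zugzwang(8, O) = False

ply 1, O at 8 | -2=+1→6*; -3=-1→5; -4=-1→4
ply 2, X at 6 | -2=-1→4*; -3=-1→3; -4=-1→2
ply 3, O at 4 | -2=-1→2; -3=+1→1*; -4=+1→0
ply 4: 1 is terminal -1 (X); from 8 depth 10
pass branch (X moves first from the same position):
  | ply 1, X at 8 | -2=+1→6*; -3=-1→5; -4=-1→4
  | ply 2, O at 6 | -2=-1→4*; -3=-1→3; -4=-1→2
  | ply 3, X at 4 | -2=-1→2; -3=+1→1*; -4=+1→0
  | ply 4: 1 is terminal -1 (O); from 8 depth 10
O moving scores +1; O passing scores -1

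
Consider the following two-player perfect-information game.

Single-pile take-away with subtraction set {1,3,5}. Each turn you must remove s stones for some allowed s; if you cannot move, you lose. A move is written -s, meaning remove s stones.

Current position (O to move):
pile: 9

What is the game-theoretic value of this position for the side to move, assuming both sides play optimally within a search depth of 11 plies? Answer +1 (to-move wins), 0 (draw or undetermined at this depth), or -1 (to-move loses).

value(9, O) = +1

p1 O@[9]: -1[8]+1* -3[6]+1 -5[4]+1
p2 X@[8]: -1[7]-1* -3[5]-1 -5[3]-1
p3 O@[7]: -1[6]+1* -3[4]+1 -5[2]+1
p4 X@[6]: -1[5]-1* -3[3]-1 -5[1]-1
p5 O@[5]: -1[4]+1* -3[2]+1 -5[0]+1
p6 X@[4]: -1[3]-1* -3[1]-1
p7 O@[3]: -1[2]+1* -3[0]+1
p8 X@[2]: -1[1]-1*
p9 O@[1]: -1[0]+1*
p10 X@[0] terminal -1; root [9] d11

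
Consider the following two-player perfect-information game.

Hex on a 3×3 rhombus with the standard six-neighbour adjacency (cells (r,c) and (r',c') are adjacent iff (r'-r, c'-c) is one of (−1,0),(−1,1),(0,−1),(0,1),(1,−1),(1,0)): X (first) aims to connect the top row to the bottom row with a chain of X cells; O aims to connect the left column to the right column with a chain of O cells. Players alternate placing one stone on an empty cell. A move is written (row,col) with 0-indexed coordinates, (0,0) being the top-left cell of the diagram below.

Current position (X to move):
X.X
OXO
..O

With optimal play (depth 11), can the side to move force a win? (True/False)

X winning at [X.X/OXO/..O]: True

p1 X@[X.X/OXO/..O]: (0,1)[XXX/OXO/..O]+1* (2,0)[X.X/OXO/X.O]+1 (2,1)[X.X/OXO/.XO]+1
p2 O@[XXX/OXO/..O]: (2,0)[XXX/OXO/O.O]-1* (2,1)[XXX/OXO/.OO]-1
p3 X@[XXX/OXO/O.O]: (2,1)[XXX/OXO/OXO]+1*
p4 O@[XXX/OXO/OXO] terminal -1; root [X.X/OXO/..O] d11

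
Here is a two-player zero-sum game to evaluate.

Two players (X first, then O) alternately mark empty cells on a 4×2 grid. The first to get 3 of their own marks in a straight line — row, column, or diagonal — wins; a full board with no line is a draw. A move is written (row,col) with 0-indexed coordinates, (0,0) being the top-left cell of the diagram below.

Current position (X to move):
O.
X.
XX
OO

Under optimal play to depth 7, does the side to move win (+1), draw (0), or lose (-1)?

value(O./X./XX/OO, X) = 0

ply 1, X at O./X./XX/OO | (0,1)=+0→OX/X./XX/OO*; (1,1)=+0→O./XX/XX/OO
ply 2, O at OX/X./XX/OO | (1,1)=+0→OX/XO/XX/OO*
ply 3: OX/XO/XX/OO is terminal +0 (X); from O./X./XX/OO depth 7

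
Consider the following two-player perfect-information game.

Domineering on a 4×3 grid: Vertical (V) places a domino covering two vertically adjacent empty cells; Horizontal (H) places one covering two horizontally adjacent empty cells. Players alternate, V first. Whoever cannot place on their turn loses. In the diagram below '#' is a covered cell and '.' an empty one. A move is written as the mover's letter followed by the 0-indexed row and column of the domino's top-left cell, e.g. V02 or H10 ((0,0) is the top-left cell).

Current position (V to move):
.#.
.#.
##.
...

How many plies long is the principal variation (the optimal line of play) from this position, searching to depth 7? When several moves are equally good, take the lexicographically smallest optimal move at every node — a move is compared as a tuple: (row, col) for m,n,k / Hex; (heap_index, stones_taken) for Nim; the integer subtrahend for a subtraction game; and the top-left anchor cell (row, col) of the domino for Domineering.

ply 1, V at .#./.#./##./... | V00=+1→##./##./##./...*; V02=+1→.##/.##/##./...; V12=+1→.#./.##/###/...; V22=+1→.#./.#./###/..#
ply 2, H at ##./##./##./... | H30=-1→##./##./##./##.*; H31=-1→##./##./##./.##
ply 3, V at ##./##./##./##. | V02=+1→###/###/##./##.*; V12=+1→##./###/###/##.; V22=+1→##./##./###/###
ply 4: ###/###/##./##. is terminal -1 (H); from .#./.#./##./... depth 7

PV length from [.#./.#./##./...]: 3 plies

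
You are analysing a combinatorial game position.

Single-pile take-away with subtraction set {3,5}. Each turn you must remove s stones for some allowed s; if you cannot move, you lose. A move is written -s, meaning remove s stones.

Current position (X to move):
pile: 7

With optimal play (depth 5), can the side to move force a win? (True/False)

ply 1, X at 7 | -3=-1→4; -5=+1→2*
ply 2: 2 is terminal -1 (O); from 7 depth 5

X winning at [7]: True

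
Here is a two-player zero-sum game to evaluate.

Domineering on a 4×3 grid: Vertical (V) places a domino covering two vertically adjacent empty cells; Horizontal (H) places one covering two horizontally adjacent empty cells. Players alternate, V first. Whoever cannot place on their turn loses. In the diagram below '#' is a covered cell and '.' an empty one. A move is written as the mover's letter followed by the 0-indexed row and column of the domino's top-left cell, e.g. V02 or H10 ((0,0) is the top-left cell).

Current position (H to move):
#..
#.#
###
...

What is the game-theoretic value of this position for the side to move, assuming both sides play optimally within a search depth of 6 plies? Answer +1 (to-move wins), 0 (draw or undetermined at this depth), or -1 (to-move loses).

value(#../#.#/###/..., H) = +1

[#../#.#/###/...] H move#1: H01:+1/###/#.#/###/...*, H30:-1/#../#.#/###/##., H31:-1/#../#.#/###/.##
[###/#.#/###/...] end (terminal -1, V#2); searched #../#.#/###/... to 6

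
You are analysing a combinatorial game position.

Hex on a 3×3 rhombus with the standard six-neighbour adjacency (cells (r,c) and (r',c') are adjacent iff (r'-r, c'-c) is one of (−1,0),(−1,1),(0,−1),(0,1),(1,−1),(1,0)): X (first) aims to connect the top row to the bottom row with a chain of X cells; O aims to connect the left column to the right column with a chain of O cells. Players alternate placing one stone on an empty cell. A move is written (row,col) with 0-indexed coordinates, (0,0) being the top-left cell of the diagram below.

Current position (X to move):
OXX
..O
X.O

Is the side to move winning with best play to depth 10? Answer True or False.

X winning at [OXX/..O/X.O]: True

ply 1, X at OXX/..O/X.O | (1,0)=+1→OXX/X.O/X.O*; (1,1)=+1→OXX/.XO/X.O; (2,1)=+1→OXX/..O/XXO
ply 2: OXX/X.O/X.O is terminal -1 (O); from OXX/..O/X.O depth 10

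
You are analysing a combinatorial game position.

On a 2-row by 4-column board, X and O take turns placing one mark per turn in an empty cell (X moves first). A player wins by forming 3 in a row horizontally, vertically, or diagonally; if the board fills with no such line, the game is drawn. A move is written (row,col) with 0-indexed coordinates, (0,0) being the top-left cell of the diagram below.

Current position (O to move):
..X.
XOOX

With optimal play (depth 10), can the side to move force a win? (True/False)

O winning at [..X./XOOX]: False

[..X./XOOX] O move#1: (0,0):+0/O.X./XOOX*, (0,1):+0/.OX./XOOX, (0,3):+0/..XO/XOOX
[O.X./XOOX] X move#2: (0,1):+0/OXX./XOOX*, (0,3):+0/O.XX/XOOX
[OXX./XOOX] O move#3: (0,3):+0/OXXO/XOOX*
[OXXO/XOOX] end (terminal +0, X#4); searched ..X./XOOX to 10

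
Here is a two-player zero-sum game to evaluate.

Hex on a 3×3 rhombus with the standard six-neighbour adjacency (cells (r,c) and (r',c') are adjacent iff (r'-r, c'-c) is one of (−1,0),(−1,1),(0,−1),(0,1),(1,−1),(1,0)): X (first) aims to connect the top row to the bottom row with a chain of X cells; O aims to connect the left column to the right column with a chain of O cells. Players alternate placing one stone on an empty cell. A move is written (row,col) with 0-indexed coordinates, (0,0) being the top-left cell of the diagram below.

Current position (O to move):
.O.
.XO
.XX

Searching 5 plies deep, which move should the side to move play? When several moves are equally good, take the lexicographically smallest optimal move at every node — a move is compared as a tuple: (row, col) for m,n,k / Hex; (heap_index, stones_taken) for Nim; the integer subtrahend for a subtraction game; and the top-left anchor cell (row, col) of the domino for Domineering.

O's best at [.O./.XO/.XX]: (0,2)

ply 1, O at .O./.XO/.XX | (0,0)=-1→OO./.XO/.XX; (0,2)=+1→.OO/.XO/.XX*; (1,0)=-1→.O./OXO/.XX; (2,0)=-1→.O./.XO/OXX
ply 2, X at .OO/.XO/.XX | (0,0)=-1→XOO/.XO/.XX*; (1,0)=-1→.OO/XXO/.XX; (2,0)=-1→.OO/.XO/XXX
ply 3, O at XOO/.XO/.XX | (1,0)=+1→XOO/OXO/.XX*; (2,0)=-1→XOO/.XO/OXX
ply 4: XOO/OXO/.XX is terminal -1 (X); from .O./.XO/.XX depth 5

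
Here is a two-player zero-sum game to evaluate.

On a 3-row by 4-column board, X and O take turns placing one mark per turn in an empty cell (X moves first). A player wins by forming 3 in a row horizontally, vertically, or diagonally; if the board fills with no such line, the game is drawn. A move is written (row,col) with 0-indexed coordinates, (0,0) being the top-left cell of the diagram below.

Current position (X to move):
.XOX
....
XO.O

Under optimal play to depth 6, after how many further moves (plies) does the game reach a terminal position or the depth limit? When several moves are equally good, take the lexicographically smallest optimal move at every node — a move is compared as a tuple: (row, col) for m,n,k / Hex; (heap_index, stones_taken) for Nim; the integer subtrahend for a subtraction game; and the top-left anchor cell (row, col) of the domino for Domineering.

p1 X@[.XOX/..../XO.O]: (0,0)[XXOX/..../XO.O]-1 (1,0)[.XOX/X.../XO.O]-1 (1,1)[.XOX/.X../XO.O]-1 (1,2)[.XOX/..X./XO.O]-1 (1,3)[.XOX/...X/XO.O]-1 (2,2)[.XOX/..../XOXO]+0*
p2 O@[.XOX/..../XOXO]: (0,0)[OXOX/..../XOXO]+0* (1,0)[.XOX/O.../XOXO]+0 (1,1)[.XOX/.O../XOXO]+0 (1,2)[.XOX/..O./XOXO]-1 (1,3)[.XOX/...O/XOXO]-1
p3 X@[OXOX/..../XOXO]: (1,0)[OXOX/X.../XOXO]+0* (1,1)[OXOX/.X../XOXO]+0 (1,2)[OXOX/..X./XOXO]+0 (1,3)[OXOX/...X/XOXO]+0
p4 O@[OXOX/X.../XOXO]: (1,1)[OXOX/XO../XOXO]+0* (1,2)[OXOX/X.O./XOXO]+0 (1,3)[OXOX/X..O/XOXO]+0
p5 X@[OXOX/XO../XOXO]: (1,2)[OXOX/XOX./XOXO]+0* (1,3)[OXOX/XO.X/XOXO]+0
p6 O@[OXOX/XOX./XOXO]: (1,3)[OXOX/XOXO/XOXO]+0*
p7 X@[OXOX/XOXO/XOXO] terminal +0; root [.XOX/..../XO.O] d6

PV length from [.XOX/..../XO.O]: 6 plies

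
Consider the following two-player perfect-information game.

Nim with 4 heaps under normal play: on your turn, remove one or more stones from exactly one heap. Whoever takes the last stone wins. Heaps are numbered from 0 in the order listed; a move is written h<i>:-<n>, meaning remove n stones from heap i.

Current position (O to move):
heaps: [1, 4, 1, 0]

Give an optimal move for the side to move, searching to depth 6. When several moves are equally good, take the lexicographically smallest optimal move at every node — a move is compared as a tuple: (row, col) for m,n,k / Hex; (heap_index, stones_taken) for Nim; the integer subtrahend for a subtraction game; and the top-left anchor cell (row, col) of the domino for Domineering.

O's best at [(1,4,1,0)]: h1:-4

p1 O@[(1,4,1,0)]: h0:-1[(0,4,1,0)]-1 h1:-1[(1,3,1,0)]-1 h1:-2[(1,2,1,0)]-1 h1:-3[(1,1,1,0)]-1 h1:-4[(1,0,1,0)]+1* h2:-1[(1,4,0,0)]-1
p2 X@[(1,0,1,0)]: h0:-1[(0,0,1,0)]-1* h2:-1[(1,0,0,0)]-1
p3 O@[(0,0,1,0)]: h2:-1[(0,0,0,0)]+1*
p4 X@[(0,0,0,0)] terminal -1; root [(1,4,1,0)] d6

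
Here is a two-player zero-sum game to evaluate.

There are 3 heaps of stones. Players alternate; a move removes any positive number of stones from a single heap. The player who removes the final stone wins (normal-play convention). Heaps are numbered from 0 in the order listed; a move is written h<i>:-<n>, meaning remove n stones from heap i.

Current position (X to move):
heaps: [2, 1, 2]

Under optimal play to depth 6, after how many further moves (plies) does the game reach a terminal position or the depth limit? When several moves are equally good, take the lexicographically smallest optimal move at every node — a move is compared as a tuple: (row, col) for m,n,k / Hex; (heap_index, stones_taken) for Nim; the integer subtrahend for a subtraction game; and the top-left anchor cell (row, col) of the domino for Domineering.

PV length from [(2,1,2)]: 5 plies

p1 X@[(2,1,2)]: h0:-1[(1,1,2)]-1 h0:-2[(0,1,2)]-1 h1:-1[(2,0,2)]+1* h2:-1[(2,1,1)]-1 h2:-2[(2,1,0)]-1
p2 O@[(2,0,2)]: h0:-1[(1,0,2)]-1* h0:-2[(0,0,2)]-1 h2:-1[(2,0,1)]-1 h2:-2[(2,0,0)]-1
p3 X@[(1,0,2)]: h0:-1[(0,0,2)]-1 h2:-1[(1,0,1)]+1* h2:-2[(1,0,0)]-1
p4 O@[(1,0,1)]: h0:-1[(0,0,1)]-1* h2:-1[(1,0,0)]-1
p5 X@[(0,0,1)]: h2:-1[(0,0,0)]+1*
p6 O@[(0,0,0)] terminal -1; root [(2,1,2)] d6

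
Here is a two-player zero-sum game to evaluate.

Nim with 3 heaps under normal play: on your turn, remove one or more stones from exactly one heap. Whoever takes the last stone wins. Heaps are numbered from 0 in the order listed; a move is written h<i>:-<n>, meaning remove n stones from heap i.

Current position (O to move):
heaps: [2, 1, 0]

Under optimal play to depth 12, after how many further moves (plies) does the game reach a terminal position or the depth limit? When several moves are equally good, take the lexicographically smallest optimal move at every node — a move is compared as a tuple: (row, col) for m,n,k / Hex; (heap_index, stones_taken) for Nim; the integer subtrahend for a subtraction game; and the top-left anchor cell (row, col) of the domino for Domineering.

PV length from [(2,1,0)]: 3 plies

[(2,1,0)] O move#1: h0:-1:+1/(1,1,0)*, h0:-2:-1/(0,1,0), h1:-1:-1/(2,0,0)
[(1,1,0)] X move#2: h0:-1:-1/(0,1,0)*, h1:-1:-1/(1,0,0)
[(0,1,0)] O move#3: h1:-1:+1/(0,0,0)*
[(0,0,0)] end (terminal -1, X#4); searched (2,1,0) to 12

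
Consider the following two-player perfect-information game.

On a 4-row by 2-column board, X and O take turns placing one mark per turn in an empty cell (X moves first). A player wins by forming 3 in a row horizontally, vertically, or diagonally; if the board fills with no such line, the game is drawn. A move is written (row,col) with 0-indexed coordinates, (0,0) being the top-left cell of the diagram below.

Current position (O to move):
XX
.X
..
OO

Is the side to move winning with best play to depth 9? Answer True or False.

[XX/.X/../OO] O move#1: (1,0):-1/XX/OX/../OO, (2,0):-1/XX/.X/O./OO, (2,1):+0/XX/.X/.O/OO*
[XX/.X/.O/OO] X move#2: (1,0):+0/XX/XX/.O/OO*, (2,0):+0/XX/.X/XO/OO
[XX/XX/.O/OO] O move#3: (2,0):+0/XX/XX/OO/OO*
[XX/XX/OO/OO] end (terminal +0, X#4); searched XX/.X/../OO to 9

O winning at [XX/.X/../OO]: False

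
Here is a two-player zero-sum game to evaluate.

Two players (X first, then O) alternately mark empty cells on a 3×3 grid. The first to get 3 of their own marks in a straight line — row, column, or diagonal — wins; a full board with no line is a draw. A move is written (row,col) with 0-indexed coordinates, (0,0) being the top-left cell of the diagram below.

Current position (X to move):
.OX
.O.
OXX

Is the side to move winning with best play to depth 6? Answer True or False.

p1 X@[.OX/.O./OXX]: (0,0)[XOX/.O./OXX]+0 (1,0)[.OX/XO./OXX]+0 (1,2)[.OX/.OX/OXX]+1*
p2 O@[.OX/.OX/OXX] terminal -1; root [.OX/.O./OXX] d6

X winning at [.OX/.O./OXX]: True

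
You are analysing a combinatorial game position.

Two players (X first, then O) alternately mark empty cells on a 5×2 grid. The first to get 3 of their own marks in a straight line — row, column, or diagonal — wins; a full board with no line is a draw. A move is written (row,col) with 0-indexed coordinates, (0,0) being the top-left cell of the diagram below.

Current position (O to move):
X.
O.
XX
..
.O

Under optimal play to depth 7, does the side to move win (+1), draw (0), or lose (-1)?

p1 O@[X./O./XX/../.O]: (0,1)[XO/O./XX/../.O]+0* (1,1)[X./OO/XX/../.O]+0 (3,0)[X./O./XX/O./.O]-1 (3,1)[X./O./XX/.O/.O]+0 (4,0)[X./O./XX/../OO]-1
p2 X@[XO/O./XX/../.O]: (1,1)[XO/OX/XX/../.O]+0* (3,0)[XO/O./XX/X./.O]+0 (3,1)[XO/O./XX/.X/.O]+0 (4,0)[XO/O./XX/../XO]+0
p3 O@[XO/OX/XX/../.O]: (3,0)[XO/OX/XX/O./.O]-1 (3,1)[XO/OX/XX/.O/.O]+0* (4,0)[XO/OX/XX/../OO]-1
p4 X@[XO/OX/XX/.O/.O]: (3,0)[XO/OX/XX/XO/.O]+0* (4,0)[XO/OX/XX/.O/XO]+0
p5 O@[XO/OX/XX/XO/.O]: (4,0)[XO/OX/XX/XO/OO]+0*
p6 X@[XO/OX/XX/XO/OO] terminal +0; root [X./O./XX/../.O] d7

value(X./O./XX/../.O, O) = 0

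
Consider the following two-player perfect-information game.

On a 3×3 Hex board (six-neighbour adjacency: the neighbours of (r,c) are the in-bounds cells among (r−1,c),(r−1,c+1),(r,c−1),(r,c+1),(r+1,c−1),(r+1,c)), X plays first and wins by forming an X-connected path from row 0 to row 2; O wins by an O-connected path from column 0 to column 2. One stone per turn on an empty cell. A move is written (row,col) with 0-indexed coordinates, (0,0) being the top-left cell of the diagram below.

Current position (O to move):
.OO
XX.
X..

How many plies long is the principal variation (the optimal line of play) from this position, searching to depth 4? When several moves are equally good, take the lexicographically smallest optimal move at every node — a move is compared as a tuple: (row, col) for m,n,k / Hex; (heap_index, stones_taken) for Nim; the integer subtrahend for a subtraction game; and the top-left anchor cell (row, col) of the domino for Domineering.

ply 1, O at .OO/XX./X.. | (0,0)=+1→OOO/XX./X..*; (1,2)=-1→.OO/XXO/X..; (2,1)=-1→.OO/XX./XO.; (2,2)=-1→.OO/XX./X.O
ply 2: OOO/XX./X.. is terminal -1 (X); from .OO/XX./X.. depth 4

PV length from [.OO/XX./X..]: 1 ply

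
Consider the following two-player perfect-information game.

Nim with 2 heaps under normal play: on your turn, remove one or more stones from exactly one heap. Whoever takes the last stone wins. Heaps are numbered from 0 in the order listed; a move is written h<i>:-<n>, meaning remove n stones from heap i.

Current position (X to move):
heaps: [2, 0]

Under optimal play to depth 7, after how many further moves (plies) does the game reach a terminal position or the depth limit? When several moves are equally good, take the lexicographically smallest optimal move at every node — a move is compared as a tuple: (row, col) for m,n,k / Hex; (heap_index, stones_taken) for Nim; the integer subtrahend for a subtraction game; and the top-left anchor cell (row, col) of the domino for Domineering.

ply 1, X at (2,0) | h0:-1=-1→(1,0); h0:-2=+1→(0,0)*
ply 2: (0,0) is terminal -1 (O); from (2,0) depth 7

PV length from [(2,0)]: 1 ply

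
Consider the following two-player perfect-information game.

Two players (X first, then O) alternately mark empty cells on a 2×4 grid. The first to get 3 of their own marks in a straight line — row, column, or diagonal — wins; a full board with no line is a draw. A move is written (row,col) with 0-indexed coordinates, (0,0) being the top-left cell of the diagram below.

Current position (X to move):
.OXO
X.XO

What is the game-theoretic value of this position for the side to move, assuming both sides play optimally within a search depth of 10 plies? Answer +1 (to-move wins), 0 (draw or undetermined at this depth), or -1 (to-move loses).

p1 X@[.OXO/X.XO]: (0,0)[XOXO/X.XO]+0 (1,1)[.OXO/XXXO]+1*
p2 O@[.OXO/XXXO] terminal -1; root [.OXO/X.XO] d10

value(.OXO/X.XO, X) = +1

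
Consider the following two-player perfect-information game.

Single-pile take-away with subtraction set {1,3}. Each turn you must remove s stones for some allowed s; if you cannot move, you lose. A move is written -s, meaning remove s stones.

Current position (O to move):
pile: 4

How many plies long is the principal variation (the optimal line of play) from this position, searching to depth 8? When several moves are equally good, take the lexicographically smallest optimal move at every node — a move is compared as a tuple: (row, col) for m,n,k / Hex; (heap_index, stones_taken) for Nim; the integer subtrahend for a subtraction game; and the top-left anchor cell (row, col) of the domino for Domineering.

PV length from [4]: 4 plies

[4] O move#1: -1:-1/3*, -3:-1/1
[3] X move#2: -1:+1/2*, -3:+1/0
[2] O move#3: -1:-1/1*
[1] X move#4: -1:+1/0*
[0] end (terminal -1, O#5); searched 4 to 8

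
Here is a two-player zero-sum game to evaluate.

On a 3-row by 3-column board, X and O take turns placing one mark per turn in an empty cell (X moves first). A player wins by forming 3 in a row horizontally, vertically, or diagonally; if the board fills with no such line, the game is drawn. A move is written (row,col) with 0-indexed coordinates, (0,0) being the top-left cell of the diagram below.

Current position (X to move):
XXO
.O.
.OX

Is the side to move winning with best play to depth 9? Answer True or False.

X winning at [XXO/.O./.OX]: False

p1 X@[XXO/.O./.OX]: (1,0)[XXO/XO./.OX]-1 (1,2)[XXO/.OX/.OX]-1 (2,0)[XXO/.O./XOX]+0*
p2 O@[XXO/.O./XOX]: (1,0)[XXO/OO./XOX]+0* (1,2)[XXO/.OO/XOX]-1
p3 X@[XXO/OO./XOX]: (1,2)[XXO/OOX/XOX]+0*
p4 O@[XXO/OOX/XOX] terminal +0; root [XXO/.O./.OX] d9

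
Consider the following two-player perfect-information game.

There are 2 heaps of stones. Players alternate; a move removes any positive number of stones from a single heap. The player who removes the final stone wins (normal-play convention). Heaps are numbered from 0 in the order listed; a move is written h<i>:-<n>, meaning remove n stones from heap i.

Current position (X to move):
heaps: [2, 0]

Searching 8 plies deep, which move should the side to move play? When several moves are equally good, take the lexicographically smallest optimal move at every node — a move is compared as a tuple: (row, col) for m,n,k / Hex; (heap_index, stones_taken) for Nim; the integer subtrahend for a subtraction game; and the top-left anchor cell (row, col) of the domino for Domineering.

X's best at [(2,0)]: h0:-2

p1 X@[(2,0)]: h0:-1[(1,0)]-1 h0:-2[(0,0)]+1*
p2 O@[(0,0)] terminal -1; root [(2,0)] d8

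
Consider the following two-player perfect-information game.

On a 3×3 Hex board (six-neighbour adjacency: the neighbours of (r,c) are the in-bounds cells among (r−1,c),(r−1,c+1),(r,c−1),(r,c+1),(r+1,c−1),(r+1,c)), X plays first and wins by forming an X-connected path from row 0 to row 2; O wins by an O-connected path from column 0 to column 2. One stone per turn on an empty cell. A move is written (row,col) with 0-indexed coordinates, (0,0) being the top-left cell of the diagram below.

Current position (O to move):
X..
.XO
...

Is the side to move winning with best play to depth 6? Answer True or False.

ply 1, O at X../.XO/... | (0,1)=-1→XO./.XO/...*; (0,2)=-1→X.O/.XO/...; (1,0)=-1→X../OXO/...; (2,0)=-1→X../.XO/O..; (2,1)=-1→X../.XO/.O.; (2,2)=-1→X../.XO/..O
ply 2, X at XO./.XO/... | (0,2)=+1→XOX/.XO/...*; (1,0)=+1→XO./XXO/...; (2,0)=+1→XO./.XO/X..; (2,1)=+1→XO./.XO/.X.; (2,2)=+1→XO./.XO/..X
ply 3, O at XOX/.XO/... | (1,0)=-1→XOX/OXO/...*; (2,0)=-1→XOX/.XO/O..; (2,1)=-1→XOX/.XO/.O.; (2,2)=-1→XOX/.XO/..O
ply 4, X at XOX/OXO/... | (2,0)=+1→XOX/OXO/X..*; (2,1)=+1→XOX/OXO/.X.; (2,2)=+1→XOX/OXO/..X
ply 5: XOX/OXO/X.. is terminal -1 (O); from X../.XO/... depth 6

O winning at [X../.XO/...]: False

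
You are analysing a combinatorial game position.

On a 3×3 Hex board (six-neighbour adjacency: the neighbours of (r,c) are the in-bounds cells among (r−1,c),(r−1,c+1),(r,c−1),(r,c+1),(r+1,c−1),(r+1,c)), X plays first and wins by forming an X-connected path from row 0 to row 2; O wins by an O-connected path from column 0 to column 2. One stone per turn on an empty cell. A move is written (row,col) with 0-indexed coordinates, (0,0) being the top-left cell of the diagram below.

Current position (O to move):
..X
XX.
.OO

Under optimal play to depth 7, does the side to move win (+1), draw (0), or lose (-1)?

value(..X/XX./.OO, O) = +1

ply 1, O at ..X/XX./.OO | (0,0)=-1→O.X/XX./.OO; (0,1)=-1→.OX/XX./.OO; (1,2)=-1→..X/XXO/.OO; (2,0)=+1→..X/XX./OOO*
ply 2: ..X/XX./OOO is terminal -1 (X); from ..X/XX./.OO depth 7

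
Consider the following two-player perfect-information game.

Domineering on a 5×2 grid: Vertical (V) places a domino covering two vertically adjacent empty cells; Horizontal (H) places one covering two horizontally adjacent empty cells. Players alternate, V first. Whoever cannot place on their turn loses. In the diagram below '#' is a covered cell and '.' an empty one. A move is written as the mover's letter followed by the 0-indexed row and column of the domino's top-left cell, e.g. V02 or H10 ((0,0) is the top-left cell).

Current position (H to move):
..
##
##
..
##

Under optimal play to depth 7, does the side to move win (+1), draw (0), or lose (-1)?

value(../##/##/../##, H) = +1

[../##/##/../##] H move#1: H00:+1/##/##/##/../##*, H30:+1/../##/##/##/##
[##/##/##/../##] end (terminal -1, V#2); searched ../##/##/../## to 7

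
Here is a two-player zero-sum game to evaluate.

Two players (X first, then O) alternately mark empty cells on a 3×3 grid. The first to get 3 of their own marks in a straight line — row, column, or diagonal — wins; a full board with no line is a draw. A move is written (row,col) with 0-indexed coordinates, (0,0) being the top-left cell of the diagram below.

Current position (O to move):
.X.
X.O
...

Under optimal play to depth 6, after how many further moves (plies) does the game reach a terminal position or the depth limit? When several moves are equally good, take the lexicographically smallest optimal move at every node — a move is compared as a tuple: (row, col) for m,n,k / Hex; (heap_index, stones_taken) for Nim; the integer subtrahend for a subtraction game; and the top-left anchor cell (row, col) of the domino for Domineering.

[.X./X.O/...] O move#1: (0,0):+0/OX./X.O/...*, (0,2):-1/.XO/X.O/..., (1,1):-1/.X./XOO/..., (2,0):+0/.X./X.O/O.., (2,1):-1/.X./X.O/.O., (2,2):-1/.X./X.O/..O
[OX./X.O/...] X move#2: (0,2):+0/OXX/X.O/...*, (1,1):+0/OX./XXO/..., (2,0):-1/OX./X.O/X.., (2,1):+0/OX./X.O/.X., (2,2):+0/OX./X.O/..X
[OXX/X.O/...] O move#3: (1,1):+0/OXX/XOO/...*, (2,0):+0/OXX/X.O/O.., (2,1):+0/OXX/X.O/.O., (2,2):-1/OXX/X.O/..O
[OXX/XOO/...] X move#4: (2,0):-1/OXX/XOO/X.., (2,1):-1/OXX/XOO/.X., (2,2):+0/OXX/XOO/..X*
[OXX/XOO/..X] O move#5: (2,0):+0/OXX/XOO/O.X*, (2,1):+0/OXX/XOO/.OX
[OXX/XOO/O.X] X move#6: (2,1):+0/OXX/XOO/OXX*
[OXX/XOO/OXX] end (terminal +0, O#7); searched .X./X.O/... to 6

PV length from [.X./X.O/...]: 6 plies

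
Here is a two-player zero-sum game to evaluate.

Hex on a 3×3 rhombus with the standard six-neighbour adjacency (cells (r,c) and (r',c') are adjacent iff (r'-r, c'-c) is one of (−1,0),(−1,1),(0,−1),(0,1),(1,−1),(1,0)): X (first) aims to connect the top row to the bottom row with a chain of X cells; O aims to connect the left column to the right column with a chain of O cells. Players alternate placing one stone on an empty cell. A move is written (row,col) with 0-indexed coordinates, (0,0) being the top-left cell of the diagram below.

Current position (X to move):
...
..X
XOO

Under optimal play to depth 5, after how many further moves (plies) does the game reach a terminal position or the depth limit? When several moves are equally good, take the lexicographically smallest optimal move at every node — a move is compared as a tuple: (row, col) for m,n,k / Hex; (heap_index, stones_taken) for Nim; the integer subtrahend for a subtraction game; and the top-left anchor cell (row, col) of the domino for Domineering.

p1 X@[.../..X/XOO]: (0,0)[X../..X/XOO]+1* (0,1)[.X./..X/XOO]+1 (0,2)[..X/..X/XOO]+1 (1,0)[.../X.X/XOO]+1 (1,1)[.../.XX/XOO]+1
p2 O@[X../..X/XOO]: (0,1)[XO./..X/XOO]-1* (0,2)[X.O/..X/XOO]-1 (1,0)[X../O.X/XOO]-1 (1,1)[X../.OX/XOO]-1
p3 X@[XO./..X/XOO]: (0,2)[XOX/..X/XOO]+1* (1,0)[XO./X.X/XOO]+1 (1,1)[XO./.XX/XOO]+1
p4 O@[XOX/..X/XOO]: (1,0)[XOX/O.X/XOO]-1* (1,1)[XOX/.OX/XOO]-1
p5 X@[XOX/O.X/XOO]: (1,1)[XOX/OXX/XOO]+1*
p6 O@[XOX/OXX/XOO] terminal -1; root [.../..X/XOO] d5

PV length from [.../..X/XOO]: 5 plies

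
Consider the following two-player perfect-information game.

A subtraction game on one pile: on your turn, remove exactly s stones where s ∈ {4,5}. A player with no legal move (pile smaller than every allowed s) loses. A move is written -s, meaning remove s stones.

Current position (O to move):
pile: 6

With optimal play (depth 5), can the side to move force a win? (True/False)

ply 1, O at 6 | -4=+1→2*; -5=+1→1
ply 2: 2 is terminal -1 (X); from 6 depth 5

O winning at [6]: True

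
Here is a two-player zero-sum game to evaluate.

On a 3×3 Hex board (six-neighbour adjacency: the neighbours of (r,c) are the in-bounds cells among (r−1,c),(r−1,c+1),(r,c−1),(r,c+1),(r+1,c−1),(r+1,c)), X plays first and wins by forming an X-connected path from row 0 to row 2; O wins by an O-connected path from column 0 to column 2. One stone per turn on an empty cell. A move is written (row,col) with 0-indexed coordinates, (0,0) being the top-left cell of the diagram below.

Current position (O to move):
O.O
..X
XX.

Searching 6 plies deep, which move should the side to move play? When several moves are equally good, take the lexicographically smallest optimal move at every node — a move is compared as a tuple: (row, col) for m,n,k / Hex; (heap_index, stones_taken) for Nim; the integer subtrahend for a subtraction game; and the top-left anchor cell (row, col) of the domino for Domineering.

ply 1, O at O.O/..X/XX. | (0,1)=+1→OOO/..X/XX.*; (1,0)=+1→O.O/O.X/XX.; (1,1)=+1→O.O/.OX/XX.; (2,2)=-1→O.O/..X/XXO
ply 2: OOO/..X/XX. is terminal -1 (X); from O.O/..X/XX. depth 6

O's best at [O.O/..X/XX.]: (0,1)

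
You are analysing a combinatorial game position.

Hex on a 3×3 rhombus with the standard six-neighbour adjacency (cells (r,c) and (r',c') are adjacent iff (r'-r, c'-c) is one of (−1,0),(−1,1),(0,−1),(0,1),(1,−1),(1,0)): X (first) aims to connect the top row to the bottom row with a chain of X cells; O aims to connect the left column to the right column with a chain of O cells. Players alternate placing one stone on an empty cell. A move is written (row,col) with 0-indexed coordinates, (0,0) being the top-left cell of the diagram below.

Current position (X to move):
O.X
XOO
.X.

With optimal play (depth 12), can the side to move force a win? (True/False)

X winning at [O.X/XOO/.X.]: False

ply 1, X at O.X/XOO/.X. | (0,1)=-1→OXX/XOO/.X.*; (2,0)=-1→O.X/XOO/XX.; (2,2)=-1→O.X/XOO/.XX
ply 2, O at OXX/XOO/.X. | (2,0)=+1→OXX/XOO/OX.*; (2,2)=-1→OXX/XOO/.XO
ply 3: OXX/XOO/OX. is terminal -1 (X); from O.X/XOO/.X. depth 12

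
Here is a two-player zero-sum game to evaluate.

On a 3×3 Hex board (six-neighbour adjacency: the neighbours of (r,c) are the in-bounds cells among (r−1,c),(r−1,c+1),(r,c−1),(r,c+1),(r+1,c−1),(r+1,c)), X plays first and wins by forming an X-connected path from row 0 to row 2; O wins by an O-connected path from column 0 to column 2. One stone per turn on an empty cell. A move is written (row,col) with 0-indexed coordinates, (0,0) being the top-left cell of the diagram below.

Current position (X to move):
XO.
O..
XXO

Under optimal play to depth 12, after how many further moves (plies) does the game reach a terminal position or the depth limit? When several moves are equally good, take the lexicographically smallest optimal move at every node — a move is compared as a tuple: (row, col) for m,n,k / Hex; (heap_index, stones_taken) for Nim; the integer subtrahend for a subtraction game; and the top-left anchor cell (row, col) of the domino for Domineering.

PV length from [XO./O../XXO]: 3 plies

p1 X@[XO./O../XXO]: (0,2)[XOX/O../XXO]+1* (1,1)[XO./OX./XXO]-1 (1,2)[XO./O.X/XXO]-1
p2 O@[XOX/O../XXO]: (1,1)[XOX/OO./XXO]-1* (1,2)[XOX/O.O/XXO]-1
p3 X@[XOX/OO./XXO]: (1,2)[XOX/OOX/XXO]+1*
p4 O@[XOX/OOX/XXO] terminal -1; root [XO./O../XXO] d12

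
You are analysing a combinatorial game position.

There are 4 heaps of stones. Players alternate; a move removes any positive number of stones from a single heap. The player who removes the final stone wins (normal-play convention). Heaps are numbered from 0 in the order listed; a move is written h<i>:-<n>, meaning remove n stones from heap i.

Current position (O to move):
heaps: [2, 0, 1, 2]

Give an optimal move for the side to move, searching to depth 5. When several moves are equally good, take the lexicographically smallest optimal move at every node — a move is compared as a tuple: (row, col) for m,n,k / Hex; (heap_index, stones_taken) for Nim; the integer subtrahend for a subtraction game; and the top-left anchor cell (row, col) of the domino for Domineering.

[(2,0,1,2)] O move#1: h0:-1:-1/(1,0,1,2), h0:-2:-1/(0,0,1,2), h2:-1:+1/(2,0,0,2)*, h3:-1:-1/(2,0,1,1), h3:-2:-1/(2,0,1,0)
[(2,0,0,2)] X move#2: h0:-1:-1/(1,0,0,2)*, h0:-2:-1/(0,0,0,2), h3:-1:-1/(2,0,0,1), h3:-2:-1/(2,0,0,0)
[(1,0,0,2)] O move#3: h0:-1:-1/(0,0,0,2), h3:-1:+1/(1,0,0,1)*, h3:-2:-1/(1,0,0,0)
[(1,0,0,1)] X move#4: h0:-1:-1/(0,0,0,1)*, h3:-1:-1/(1,0,0,0)
[(0,0,0,1)] O move#5: h3:-1:+1/(0,0,0,0)*
[(0,0,0,0)] end (terminal -1, X#6); searched (2,0,1,2) to 5

O's best at [(2,0,1,2)]: h2:-1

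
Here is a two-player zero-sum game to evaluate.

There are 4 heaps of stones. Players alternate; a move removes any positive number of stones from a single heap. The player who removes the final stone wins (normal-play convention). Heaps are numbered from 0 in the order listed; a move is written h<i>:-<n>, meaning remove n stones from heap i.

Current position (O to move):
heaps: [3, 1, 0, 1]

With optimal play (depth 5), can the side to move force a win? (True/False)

O winning at [(3,1,0,1)]: True

p1 O@[(3,1,0,1)]: h0:-1[(2,1,0,1)]-1 h0:-2[(1,1,0,1)]-1 h0:-3[(0,1,0,1)]+1* h1:-1[(3,0,0,1)]-1 h3:-1[(3,1,0,0)]-1
p2 X@[(0,1,0,1)]: h1:-1[(0,0,0,1)]-1* h3:-1[(0,1,0,0)]-1
p3 O@[(0,0,0,1)]: h3:-1[(0,0,0,0)]+1*
p4 X@[(0,0,0,0)] terminal -1; root [(3,1,0,1)] d5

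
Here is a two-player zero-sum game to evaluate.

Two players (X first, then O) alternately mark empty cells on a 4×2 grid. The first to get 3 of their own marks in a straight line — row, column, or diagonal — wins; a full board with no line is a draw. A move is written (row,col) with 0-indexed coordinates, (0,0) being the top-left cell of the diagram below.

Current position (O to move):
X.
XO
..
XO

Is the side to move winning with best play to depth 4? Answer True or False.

O winning at [X./XO/../XO]: True

[X./XO/../XO] O move#1: (0,1):-1/XO/XO/../XO, (2,0):+0/X./XO/O./XO, (2,1):+1/X./XO/.O/XO*
[X./XO/.O/XO] end (terminal -1, X#2); searched X./XO/../XO to 4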